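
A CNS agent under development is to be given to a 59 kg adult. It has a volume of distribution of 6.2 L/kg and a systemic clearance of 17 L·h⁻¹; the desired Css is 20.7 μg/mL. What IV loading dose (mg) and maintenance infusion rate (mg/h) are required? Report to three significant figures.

Vd(total) = 59 kg × 6.2 L/kg = 365.8 L
LD = Vd · C_target = 365.8 × 20.7 = 7572 mg
Infusion rate = 17.00 L/h × 20.7 mg/L = 351.9 mg/h

(a) 7570 mg; (b) 352 mg/h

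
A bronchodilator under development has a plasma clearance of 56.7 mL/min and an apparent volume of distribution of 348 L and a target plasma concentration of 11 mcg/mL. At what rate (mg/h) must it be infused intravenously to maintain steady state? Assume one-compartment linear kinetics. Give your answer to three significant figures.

37.4 mg/h

CL = 56.7 mL/min × 60/1000 = 3.402 L/h
Vd does not affect the maintenance rate; only clearance governs steady-state input.
R₀ = 3.402 × 11 = 37.42 mg/h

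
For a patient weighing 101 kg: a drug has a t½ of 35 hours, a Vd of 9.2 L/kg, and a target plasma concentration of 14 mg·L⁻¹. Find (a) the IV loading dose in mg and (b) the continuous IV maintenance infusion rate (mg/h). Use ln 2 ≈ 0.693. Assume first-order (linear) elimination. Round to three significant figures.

Total Vd = 9.2 × 101 = 929.2 L
LD = Vd × C = 929.2 × 14 = 13010 mg
CL = 0.693 × Vd / t½ = 0.693 × 929.2 / 35 = 18.40 L/h
Infusion rate = CL × Css = 18.40 × 14 = 257.6 mg/h

(a) 13000 mg; (b) 258 mg/h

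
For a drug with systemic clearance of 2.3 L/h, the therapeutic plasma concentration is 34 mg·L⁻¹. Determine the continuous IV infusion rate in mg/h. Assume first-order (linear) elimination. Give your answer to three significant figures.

78.2 mg/h

At steady state, infusion rate equals elimination rate: rate in = CL × Css.
Rate = CL × Css = 2.300 × 34 = 78.20 mg/h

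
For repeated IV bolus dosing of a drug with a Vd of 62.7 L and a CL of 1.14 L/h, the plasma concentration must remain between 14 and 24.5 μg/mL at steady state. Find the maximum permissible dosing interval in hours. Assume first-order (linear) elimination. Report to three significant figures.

k = CL / Vd = 1.140 / 62.70 = 0.01818 h⁻¹
Between IV bolus doses, concentration decays as C = C₀·e^(−kτ), so C_peak/C_trough = e^(kτ).
τ_max = ln(C_peak/C_trough) / k = ln(24.5/14) / 0.01818 = 0.5596 / 0.01818 = 30.78 h

30.8 h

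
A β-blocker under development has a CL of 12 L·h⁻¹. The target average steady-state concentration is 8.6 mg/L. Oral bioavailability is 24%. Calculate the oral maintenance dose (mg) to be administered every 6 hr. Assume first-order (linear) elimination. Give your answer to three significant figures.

D = CL × Css × τ / F = 12.00 × 8.6 × 6 / 0.24 = 2580 mg

2580 mg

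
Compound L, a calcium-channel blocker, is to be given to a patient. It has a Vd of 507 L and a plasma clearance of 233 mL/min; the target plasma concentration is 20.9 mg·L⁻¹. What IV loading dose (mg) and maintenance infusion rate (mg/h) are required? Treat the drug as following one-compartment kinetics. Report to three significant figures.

Loading dose = Vd × C = 507.0 × 20.9 = 10600 mg
CL = 233 mL/min × 60/1000 = 13.98 L/h
Maintenance infusion rate = CL × Css = 13.98 × 20.9 = 292.2 mg/h

(a) 10600 mg; (b) 292 mg/h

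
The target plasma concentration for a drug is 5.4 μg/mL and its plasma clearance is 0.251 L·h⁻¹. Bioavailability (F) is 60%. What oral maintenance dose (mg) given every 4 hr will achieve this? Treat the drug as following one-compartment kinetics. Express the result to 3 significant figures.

At steady state, dose per interval replaces the amount cleared in that interval: F·D/τ = CL·Css.
D = CL × Css × τ / F = 0.2510 × 5.4 × 4 / 0.6 = 9.036 mg

9.04 mg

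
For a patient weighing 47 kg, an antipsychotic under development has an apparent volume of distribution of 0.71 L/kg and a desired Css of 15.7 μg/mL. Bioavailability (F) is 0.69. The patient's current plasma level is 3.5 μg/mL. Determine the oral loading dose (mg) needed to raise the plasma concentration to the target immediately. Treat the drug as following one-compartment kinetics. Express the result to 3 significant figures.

Vd(total) = 47 kg × 0.71 L/kg = 33.37 L
Concentration deficit ΔC = 15.7 − 3.5 = 12.20 mg/L
LD = Vd × ΔC / F = 33.37 × 12.20 / 0.69 = 590.0 mg

590 mg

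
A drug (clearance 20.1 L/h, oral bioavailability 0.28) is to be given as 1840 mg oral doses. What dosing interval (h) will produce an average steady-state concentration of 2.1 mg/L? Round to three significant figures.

F·D/τ = CL·Css → τ = F·D / (CL·Css).
τ = 0.28 × 1840 / (20.1 × 2.1) = 12.21 h

12.2 h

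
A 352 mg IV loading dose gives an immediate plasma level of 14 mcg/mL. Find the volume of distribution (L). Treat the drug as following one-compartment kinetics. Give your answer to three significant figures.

25.1 L

Immediately after an IV bolus, C₀ = Dose / Vd, so Vd = Dose / C₀.
Vd = 352 / 14 = 25.14 L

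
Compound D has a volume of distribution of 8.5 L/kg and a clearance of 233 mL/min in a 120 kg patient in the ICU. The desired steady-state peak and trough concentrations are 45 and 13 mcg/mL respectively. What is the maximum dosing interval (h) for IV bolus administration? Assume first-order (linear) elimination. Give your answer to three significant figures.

90.6 h

Total Vd = 8.5 × 120 = 1020 L
CL = 233 mL/min × 60/1000 = 13.98 L/h
k = CL / Vd = 13.98 / 1020 = 0.01371 h⁻¹
Between IV bolus doses, concentration decays as C = C₀·e^(−kτ), so C_peak/C_trough = e^(kτ).
τ_max = ln(C_peak/C_trough) / k = ln(45/13) / 0.01371 = 1.242 / 0.01371 = 90.59 h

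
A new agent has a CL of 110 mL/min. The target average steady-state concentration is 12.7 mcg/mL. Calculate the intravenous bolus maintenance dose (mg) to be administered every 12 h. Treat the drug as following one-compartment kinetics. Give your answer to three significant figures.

1010 mg

Convert clearance: 110 mL/min × 60 min/h ÷ 1000 mL/L = 6.600 L/h
At steady state, dose per interval replaces the amount cleared in that interval: D/τ = CL·Css.
D = CL × Css × τ = 6.600 × 12.7 × 12 = 1006 mg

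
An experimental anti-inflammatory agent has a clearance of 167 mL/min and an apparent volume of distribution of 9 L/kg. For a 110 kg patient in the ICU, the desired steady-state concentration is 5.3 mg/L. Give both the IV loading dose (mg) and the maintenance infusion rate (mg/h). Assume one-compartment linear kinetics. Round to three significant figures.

(a) 5250 mg; (b) 53.1 mg/h

Vd = 9 L/kg × 110 kg = 990.0 L
Loading: fill Vd to C_target → 990.0 L × 5.3 mg/L = 5247 mg
CL = 167 mL/min = 167 × 0.06 = 10.02 L/h
Maintenance infusion rate = CL × Css = 10.02 × 5.3 = 53.11 mg/h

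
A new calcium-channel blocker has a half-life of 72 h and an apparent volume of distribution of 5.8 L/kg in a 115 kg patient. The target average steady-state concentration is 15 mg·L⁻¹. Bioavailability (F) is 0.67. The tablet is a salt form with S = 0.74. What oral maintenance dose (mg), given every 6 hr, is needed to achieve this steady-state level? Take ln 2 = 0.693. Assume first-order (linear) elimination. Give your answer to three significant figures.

1170 mg

Vd(total) = 115 kg × 5.8 L/kg = 667.0 L
CL = ln 2 · Vd / t½ = 0.693 × 667.0 / 72 = 6.420 L/h
D = CL × Css × τ / F / S = 6.420 × 15 × 6 / 0.67 / 0.74 = 1165 mg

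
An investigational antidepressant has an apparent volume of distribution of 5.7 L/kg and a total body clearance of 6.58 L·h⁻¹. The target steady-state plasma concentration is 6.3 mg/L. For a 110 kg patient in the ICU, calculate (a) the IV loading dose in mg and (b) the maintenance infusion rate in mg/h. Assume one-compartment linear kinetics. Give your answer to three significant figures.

Total Vd = 5.7 × 110 = 627.0 L
Loading: fill Vd to C_target → 627.0 L × 6.3 mg/L = 3950 mg
Maintenance: replace elimination → rate = CL × Css = 6.580 × 6.3 = 41.45 mg/h

(a) 3950 mg; (b) 41.5 mg/h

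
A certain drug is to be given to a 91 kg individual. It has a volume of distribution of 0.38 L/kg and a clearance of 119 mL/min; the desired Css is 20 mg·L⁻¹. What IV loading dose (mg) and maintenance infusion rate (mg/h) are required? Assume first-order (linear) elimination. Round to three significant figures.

(a) 692 mg; (b) 143 mg/h

Total Vd = 0.38 × 91 = 34.58 L
LD = Vd · C_target = 34.58 × 20 = 691.6 mg
CL = 119 mL/min × 60/1000 = 7.140 L/h
Maintenance: replace elimination → rate = CL × Css = 7.140 × 20 = 142.8 mg/h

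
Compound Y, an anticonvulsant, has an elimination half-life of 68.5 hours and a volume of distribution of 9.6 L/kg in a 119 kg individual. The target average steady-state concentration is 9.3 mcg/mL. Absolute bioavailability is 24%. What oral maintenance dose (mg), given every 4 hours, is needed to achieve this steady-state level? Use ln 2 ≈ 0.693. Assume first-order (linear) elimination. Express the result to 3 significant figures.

1790 mg

Vd(total) = 119 kg × 9.6 L/kg = 1142 L
k = 0.693/68.5 = 0.01012 h⁻¹, so CL = k·Vd = 0.01012 × 1142 = 11.56 L/h
D = CL × Css × τ / F = 11.56 × 9.3 × 4 / 0.24 = 1792 mg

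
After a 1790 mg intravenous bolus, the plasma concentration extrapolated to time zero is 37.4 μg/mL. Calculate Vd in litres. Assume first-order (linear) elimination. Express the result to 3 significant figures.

47.9 L

Immediately after an IV bolus, C₀ = Dose / Vd, so Vd = Dose / C₀.
Vd = 1790 / 37.4 = 47.86 L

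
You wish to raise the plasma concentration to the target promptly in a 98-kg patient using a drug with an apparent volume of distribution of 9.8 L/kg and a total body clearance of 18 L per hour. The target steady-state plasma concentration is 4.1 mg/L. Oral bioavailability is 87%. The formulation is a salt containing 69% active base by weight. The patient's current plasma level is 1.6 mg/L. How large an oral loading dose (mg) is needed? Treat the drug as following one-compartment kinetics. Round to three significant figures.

Vd(total) = 98 kg × 9.8 L/kg = 960.4 L
Loading dose depends on Vd (not clearance): it fills the distribution volume.
Concentration deficit ΔC = 4.1 − 1.6 = 2.500 mg/L
LD = Vd × ΔC / F / S = 960.4 × 2.500 / 0.87 / 0.69 = 4000 mg

4000 mg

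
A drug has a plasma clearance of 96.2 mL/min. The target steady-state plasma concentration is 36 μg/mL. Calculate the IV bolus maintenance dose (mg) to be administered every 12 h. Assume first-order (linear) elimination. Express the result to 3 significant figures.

CL = 96.2 mL/min × 60/1000 = 5.772 L/h
D = CL × Css × τ = 5.772 × 36 × 12 = 2494 mg

2490 mg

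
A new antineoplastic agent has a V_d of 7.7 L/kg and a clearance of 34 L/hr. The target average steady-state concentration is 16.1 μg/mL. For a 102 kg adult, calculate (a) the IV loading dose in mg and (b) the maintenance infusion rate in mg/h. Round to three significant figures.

Vd = 7.7 L/kg × 102 kg = 785.4 L
Loading: fill Vd to C_target → 785.4 L × 16.1 mg/L = 12640 mg
Infusion rate = 34.00 L/h × 16.1 mg/L = 547.4 mg/h

(a) 12600 mg; (b) 547 mg/h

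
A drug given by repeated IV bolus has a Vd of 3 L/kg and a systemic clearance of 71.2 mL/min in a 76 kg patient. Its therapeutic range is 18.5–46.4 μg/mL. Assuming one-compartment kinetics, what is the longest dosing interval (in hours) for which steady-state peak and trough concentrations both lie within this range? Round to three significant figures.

Vd = 3 L/kg × 76 kg = 228.0 L
CL = 71.2 mL/min = 71.2 × 0.06 = 4.272 L/h
k = CL / Vd = 4.272 / 228.0 = 0.01874 h⁻¹
Between IV bolus doses, concentration decays as C = C₀·e^(−kτ), so C_peak/C_trough = e^(kτ).
τ_max = ln(C_peak/C_trough) / k = ln(46.4/18.5) / 0.01874 = 0.9195 / 0.01874 = 49.07 h

49.1 h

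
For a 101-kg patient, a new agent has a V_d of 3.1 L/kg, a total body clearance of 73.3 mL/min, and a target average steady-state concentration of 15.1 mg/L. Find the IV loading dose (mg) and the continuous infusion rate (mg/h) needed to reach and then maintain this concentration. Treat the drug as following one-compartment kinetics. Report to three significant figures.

(a) 4730 mg; (b) 66.4 mg/h

Total Vd = 3.1 × 101 = 313.1 L
LD = Vd · C_target = 313.1 × 15.1 = 4728 mg
Convert clearance: 73.3 mL/min × 60 min/h ÷ 1000 mL/L = 4.398 L/h
Maintenance infusion rate = CL × Css = 4.398 × 15.1 = 66.41 mg/h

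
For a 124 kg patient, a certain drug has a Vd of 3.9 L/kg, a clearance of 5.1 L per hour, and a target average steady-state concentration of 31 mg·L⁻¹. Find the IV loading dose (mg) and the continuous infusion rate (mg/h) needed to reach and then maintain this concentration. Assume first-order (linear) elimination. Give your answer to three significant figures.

Total Vd = 3.9 × 124 = 483.6 L
Loading: fill Vd to C_target → 483.6 L × 31 mg/L = 14990 mg
Infusion rate = 5.100 L/h × 31 mg/L = 158.1 mg/h

(a) 15000 mg; (b) 158 mg/h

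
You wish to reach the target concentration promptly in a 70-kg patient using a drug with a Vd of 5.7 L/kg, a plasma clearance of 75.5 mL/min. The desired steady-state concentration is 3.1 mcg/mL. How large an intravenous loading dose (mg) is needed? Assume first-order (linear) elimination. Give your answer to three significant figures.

1240 mg

Vd = 5.7 L/kg × 70 kg = 399.0 L
LD is governed by Vd — clearance does not enter the loading-dose calculation.
LD = Vd × C = 399.0 × 3.100 = 1237 mg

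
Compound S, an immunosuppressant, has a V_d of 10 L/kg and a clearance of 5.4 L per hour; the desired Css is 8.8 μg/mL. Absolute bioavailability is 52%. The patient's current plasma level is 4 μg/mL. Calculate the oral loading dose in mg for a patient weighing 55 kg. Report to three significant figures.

Vd(total) = 55 kg × 10 L/kg = 550.0 L
Concentration deficit ΔC = 8.8 − 4 = 4.800 mg/L
LD = Vd × ΔC / F = 550.0 × 4.800 / 0.52 = 5077 mg

5080 mg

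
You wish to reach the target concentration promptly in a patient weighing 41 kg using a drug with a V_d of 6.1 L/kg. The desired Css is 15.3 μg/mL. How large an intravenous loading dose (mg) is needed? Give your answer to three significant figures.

Total Vd = 6.1 × 41 = 250.1 L
The loading dose fills Vd to the target concentration.
LD = Vd × C = 250.1 × 15.30 = 3827 mg

3830 mg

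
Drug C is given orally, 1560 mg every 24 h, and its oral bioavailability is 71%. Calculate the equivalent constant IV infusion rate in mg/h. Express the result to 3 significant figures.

Equivalent systemic input: infusion rate = F·D/τ.
Rate = 0.71 × 1560 / 24 = 46.15 mg/h

46.2 mg/h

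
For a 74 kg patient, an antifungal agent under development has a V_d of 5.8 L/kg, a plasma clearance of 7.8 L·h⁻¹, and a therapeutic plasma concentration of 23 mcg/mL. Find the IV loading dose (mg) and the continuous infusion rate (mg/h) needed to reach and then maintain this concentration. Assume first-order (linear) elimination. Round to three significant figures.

(a) 9870 mg; (b) 179 mg/h

Total Vd = 5.8 × 74 = 429.2 L
Loading dose = Vd × C = 429.2 × 23 = 9872 mg
Infusion rate = 7.800 L/h × 23 mg/L = 179.4 mg/h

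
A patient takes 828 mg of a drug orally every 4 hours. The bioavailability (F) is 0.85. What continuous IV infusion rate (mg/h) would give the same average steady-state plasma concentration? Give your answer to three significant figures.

176 mg/h

Equivalent systemic input: infusion rate = F·D/τ.
Rate = 0.85 × 828 / 4 = 176.0 mg/h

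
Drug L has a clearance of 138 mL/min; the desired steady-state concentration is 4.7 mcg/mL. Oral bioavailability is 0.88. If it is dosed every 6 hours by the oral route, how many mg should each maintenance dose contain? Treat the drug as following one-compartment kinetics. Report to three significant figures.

265 mg

CL = 138 mL/min = 138 × 0.06 = 8.280 L/h
At steady state, dose per interval replaces the amount cleared in that interval: F·D/τ = CL·Css.
D = CL × Css × τ / F = 8.280 × 4.7 × 6 / 0.88 = 265.3 mg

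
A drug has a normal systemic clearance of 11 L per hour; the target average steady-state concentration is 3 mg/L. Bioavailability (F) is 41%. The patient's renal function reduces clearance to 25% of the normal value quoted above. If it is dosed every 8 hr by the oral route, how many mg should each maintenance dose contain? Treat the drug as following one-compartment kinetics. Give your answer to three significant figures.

Patient clearance = 0.25 × 11.00 = 2.750 L/h
D = CL × Css × τ / F = 2.750 × 3 × 8 / 0.41 = 161.0 mg

161 mg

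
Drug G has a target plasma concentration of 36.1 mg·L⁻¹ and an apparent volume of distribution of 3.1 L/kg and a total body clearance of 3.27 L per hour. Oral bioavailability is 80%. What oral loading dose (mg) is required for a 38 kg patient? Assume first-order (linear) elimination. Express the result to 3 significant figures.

5320 mg

Vd(total) = 38 kg × 3.1 L/kg = 117.8 L
LD = Vd × C / F = 117.8 × 36.10 / 0.8 = 5316 mg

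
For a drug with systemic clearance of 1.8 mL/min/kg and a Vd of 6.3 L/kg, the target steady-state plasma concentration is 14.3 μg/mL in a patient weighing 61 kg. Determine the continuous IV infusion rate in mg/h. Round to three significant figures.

94.2 mg/h

CL = 1.8 mL/min/kg × 61 kg = 109.8 mL/min = 109.8 × 60/1000 = 6.588 L/h
Rate = CL × Css = 6.588 × 14.3 = 94.21 mg/h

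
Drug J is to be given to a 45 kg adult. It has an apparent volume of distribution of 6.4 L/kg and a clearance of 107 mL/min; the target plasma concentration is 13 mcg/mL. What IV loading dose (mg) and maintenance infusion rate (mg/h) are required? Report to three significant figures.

(a) 3740 mg; (b) 83.5 mg/h

Vd(total) = 45 kg × 6.4 L/kg = 288.0 L
Loading dose = Vd × C = 288.0 × 13 = 3744 mg
CL = 107 mL/min × 60/1000 = 6.420 L/h
Maintenance infusion rate = CL × Css = 6.420 × 13 = 83.46 mg/h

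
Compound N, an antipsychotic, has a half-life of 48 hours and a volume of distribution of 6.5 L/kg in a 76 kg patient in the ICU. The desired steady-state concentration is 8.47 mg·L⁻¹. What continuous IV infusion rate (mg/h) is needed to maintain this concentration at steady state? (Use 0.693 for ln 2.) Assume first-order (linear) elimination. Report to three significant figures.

60.4 mg/h

Vd = 6.5 L/kg × 76 kg = 494.0 L
CL = 0.693 × Vd / t½ = 0.693 × 494.0 / 48 = 7.132 L/h
Infusion rate = CL × Css = 7.132 × 8.47 = 60.41 mg/h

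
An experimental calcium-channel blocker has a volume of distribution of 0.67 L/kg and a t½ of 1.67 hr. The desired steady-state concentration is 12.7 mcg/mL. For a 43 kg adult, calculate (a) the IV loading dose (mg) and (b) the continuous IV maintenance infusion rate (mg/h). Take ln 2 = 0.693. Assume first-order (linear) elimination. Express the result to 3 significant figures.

(a) 366 mg; (b) 152 mg/h

Total Vd = 0.67 × 43 = 28.81 L
LD = Vd × C = 28.81 × 12.7 = 365.9 mg
CL = 0.693 × Vd / t½ = 0.693 × 28.81 / 1.67 = 11.96 L/h
Infusion rate = CL × Css = 11.96 × 12.7 = 151.9 mg/h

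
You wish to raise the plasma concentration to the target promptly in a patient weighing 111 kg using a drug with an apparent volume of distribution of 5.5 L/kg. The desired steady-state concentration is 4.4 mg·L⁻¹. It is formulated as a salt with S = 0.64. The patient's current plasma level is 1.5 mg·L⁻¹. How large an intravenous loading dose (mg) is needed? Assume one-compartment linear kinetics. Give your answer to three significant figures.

2770 mg

Vd(total) = 111 kg × 5.5 L/kg = 610.5 L
Concentration deficit ΔC = 4.4 − 1.5 = 2.900 mg/L
LD = Vd × ΔC / S = 610.5 × 2.900 / 0.64 = 2766 mg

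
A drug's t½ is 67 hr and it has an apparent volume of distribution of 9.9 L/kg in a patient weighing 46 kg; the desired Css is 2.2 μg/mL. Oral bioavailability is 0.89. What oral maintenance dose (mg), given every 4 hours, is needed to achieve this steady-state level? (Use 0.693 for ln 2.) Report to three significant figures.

Vd = 9.9 L/kg × 46 kg = 455.4 L
k = 0.693/67 = 0.01034 h⁻¹, so CL = k·Vd = 0.01034 × 455.4 = 4.709 L/h
D = CL × Css × τ / F = 4.709 × 2.2 × 4 / 0.89 = 46.56 mg

46.6 mg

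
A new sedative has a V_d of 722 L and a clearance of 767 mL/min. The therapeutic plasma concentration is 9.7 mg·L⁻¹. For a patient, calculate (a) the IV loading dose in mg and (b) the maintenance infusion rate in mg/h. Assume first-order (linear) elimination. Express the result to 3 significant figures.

Loading dose = Vd × C = 722.0 × 9.7 = 7003 mg
CL = 767 mL/min = 767 × 0.06 = 46.02 L/h
Maintenance: replace elimination → rate = CL × Css = 46.02 × 9.7 = 446.4 mg/h

(a) 7000 mg; (b) 446 mg/h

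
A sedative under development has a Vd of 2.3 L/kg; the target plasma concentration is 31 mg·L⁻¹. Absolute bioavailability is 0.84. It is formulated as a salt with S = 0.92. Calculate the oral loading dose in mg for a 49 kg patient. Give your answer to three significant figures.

4520 mg

Vd(total) = 49 kg × 2.3 L/kg = 112.7 L
LD = Vd × C / F / S = 112.7 × 31.00 / 0.84 / 0.92 = 4521 mg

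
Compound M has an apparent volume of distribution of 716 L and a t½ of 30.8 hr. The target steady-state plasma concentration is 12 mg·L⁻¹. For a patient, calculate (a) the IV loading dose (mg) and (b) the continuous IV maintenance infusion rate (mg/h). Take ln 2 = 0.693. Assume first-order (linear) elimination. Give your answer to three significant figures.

LD = Vd × C = 716.0 × 12 = 8592 mg
CL = 0.693 × Vd / t½ = 0.693 × 716.0 / 30.8 = 16.11 L/h
Infusion rate = CL × Css = 16.11 × 12 = 193.3 mg/h

(a) 8590 mg; (b) 193 mg/h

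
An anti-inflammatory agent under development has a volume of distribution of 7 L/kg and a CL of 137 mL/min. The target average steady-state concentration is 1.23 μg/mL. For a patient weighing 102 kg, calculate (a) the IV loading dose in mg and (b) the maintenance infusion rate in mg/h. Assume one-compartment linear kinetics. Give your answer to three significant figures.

(a) 878 mg; (b) 10.1 mg/h

Vd(total) = 102 kg × 7 L/kg = 714.0 L
Loading dose = Vd × C = 714.0 × 1.23 = 878.2 mg
Convert clearance: 137 mL/min × 60 min/h ÷ 1000 mL/L = 8.220 L/h
Maintenance infusion rate = CL × Css = 8.220 × 1.23 = 10.11 mg/h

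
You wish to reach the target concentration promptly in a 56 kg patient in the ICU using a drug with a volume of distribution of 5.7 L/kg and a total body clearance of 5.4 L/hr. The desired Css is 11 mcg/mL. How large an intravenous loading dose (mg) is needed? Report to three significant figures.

3510 mg

Total Vd = 5.7 × 56 = 319.2 L
LD = Vd × C = 319.2 × 11.00 = 3511 mg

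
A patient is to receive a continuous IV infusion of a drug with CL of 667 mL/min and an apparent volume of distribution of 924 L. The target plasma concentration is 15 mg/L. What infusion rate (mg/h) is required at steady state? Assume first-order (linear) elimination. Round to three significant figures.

CL = 667 mL/min = 667 × 0.06 = 40.02 L/h
Rate = CL × Css = 40.02 × 15 = 600.3 mg/h

600 mg/h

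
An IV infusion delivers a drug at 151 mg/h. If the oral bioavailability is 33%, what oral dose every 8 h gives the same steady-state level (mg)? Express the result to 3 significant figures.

To maintain the same Css, the systemic dosing rate must be unchanged: F·D/τ = infusion rate.
D = rate × τ / F = 151 × 8 / 0.33 = 3661 mg

3660 mg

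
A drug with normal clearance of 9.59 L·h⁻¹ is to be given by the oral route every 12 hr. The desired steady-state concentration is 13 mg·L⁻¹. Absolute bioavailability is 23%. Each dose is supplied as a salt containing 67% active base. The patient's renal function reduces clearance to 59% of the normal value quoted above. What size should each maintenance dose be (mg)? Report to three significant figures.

5730 mg

Patient clearance = 0.59 × 9.590 = 5.658 L/h
D = CL × Css × τ / F / S = 5.658 × 13 × 12 / 0.23 / 0.67 = 5728 mg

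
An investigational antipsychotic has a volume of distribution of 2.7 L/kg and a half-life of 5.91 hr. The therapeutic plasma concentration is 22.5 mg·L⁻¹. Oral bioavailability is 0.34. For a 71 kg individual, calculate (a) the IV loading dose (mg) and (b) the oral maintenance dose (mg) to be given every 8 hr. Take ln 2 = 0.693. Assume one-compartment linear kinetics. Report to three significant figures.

Total Vd = 2.7 × 71 = 191.7 L
LD = Vd × C = 191.7 × 22.5 = 4313 mg
CL = 0.693 × Vd / t½ = 0.693 × 191.7 / 5.91 = 22.48 L/h
D = CL × Css × τ / F = 22.48 × 22.5 × 8 / 0.34 = 11900 mg

(a) 4310 mg; (b) 11900 mg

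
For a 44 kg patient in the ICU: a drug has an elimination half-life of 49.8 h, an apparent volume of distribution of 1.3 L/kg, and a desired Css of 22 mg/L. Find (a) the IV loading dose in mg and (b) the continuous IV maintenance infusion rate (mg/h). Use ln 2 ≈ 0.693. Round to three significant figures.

(a) 1260 mg; (b) 17.5 mg/h

Total Vd = 1.3 × 44 = 57.20 L
LD = Vd × C = 57.20 × 22 = 1258 mg
CL = 0.693 × Vd / t½ = 0.693 × 57.20 / 49.8 = 0.7960 L/h
Infusion rate = CL × Css = 0.7960 × 22 = 17.51 mg/h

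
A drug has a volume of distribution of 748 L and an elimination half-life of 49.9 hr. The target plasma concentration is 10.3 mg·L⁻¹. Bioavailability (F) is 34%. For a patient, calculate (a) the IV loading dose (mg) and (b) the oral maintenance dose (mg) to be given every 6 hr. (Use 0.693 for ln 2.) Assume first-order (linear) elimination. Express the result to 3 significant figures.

(a) 7700 mg; (b) 1890 mg

LD = Vd × C = 748.0 × 10.3 = 7704 mg
CL = 0.693 × Vd / t½ = 0.693 × 748.0 / 49.9 = 10.39 L/h
D = CL × Css × τ / F = 10.39 × 10.3 × 6 / 0.34 = 1889 mg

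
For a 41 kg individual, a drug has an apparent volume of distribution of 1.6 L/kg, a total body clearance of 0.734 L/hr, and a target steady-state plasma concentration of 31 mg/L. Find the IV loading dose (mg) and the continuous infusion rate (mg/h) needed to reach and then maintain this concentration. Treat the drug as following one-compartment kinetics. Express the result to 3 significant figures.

(a) 2030 mg; (b) 22.8 mg/h

Vd = 1.6 L/kg × 41 kg = 65.60 L
Loading dose = Vd × C = 65.60 × 31 = 2034 mg
Maintenance: replace elimination → rate = CL × Css = 0.7340 × 31 = 22.75 mg/h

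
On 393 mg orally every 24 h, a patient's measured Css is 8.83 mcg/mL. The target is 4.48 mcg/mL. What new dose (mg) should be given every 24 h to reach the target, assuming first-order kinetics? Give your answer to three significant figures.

199 mg

For first-order elimination, Css ∝ F·D/(CL·τ); F and CL are unchanged, so Css ∝ D/τ.
D₂ = D₁ × (Css,target / Css,current) = 393 × 4.48/8.83 = 199.4 mg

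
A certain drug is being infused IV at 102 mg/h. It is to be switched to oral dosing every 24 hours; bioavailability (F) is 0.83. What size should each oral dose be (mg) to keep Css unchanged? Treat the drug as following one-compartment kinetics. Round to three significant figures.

2950 mg

To maintain the same Css, the systemic dosing rate must be unchanged: F·D/τ = infusion rate.
D = rate × τ / F = 102 × 24 / 0.83 = 2949 mg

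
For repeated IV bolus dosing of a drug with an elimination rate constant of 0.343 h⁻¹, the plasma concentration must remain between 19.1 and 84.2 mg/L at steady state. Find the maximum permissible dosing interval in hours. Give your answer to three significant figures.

4.33 h

Between IV bolus doses, concentration decays as C = C₀·e^(−kτ), so C_peak/C_trough = e^(kτ).
τ_max = ln(C_peak/C_trough) / k = ln(84.2/19.1) / 0.3430 = 1.484 / 0.3430 = 4.327 h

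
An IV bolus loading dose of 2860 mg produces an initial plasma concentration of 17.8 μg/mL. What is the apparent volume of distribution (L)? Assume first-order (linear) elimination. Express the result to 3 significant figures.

161 L

Immediately after an IV bolus, C₀ = Dose / Vd, so Vd = Dose / C₀.
Vd = 2860 / 17.8 = 160.7 L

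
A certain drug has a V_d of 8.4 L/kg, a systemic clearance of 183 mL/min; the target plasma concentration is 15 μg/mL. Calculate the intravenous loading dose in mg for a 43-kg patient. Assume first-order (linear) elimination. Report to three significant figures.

Vd(total) = 43 kg × 8.4 L/kg = 361.2 L
LD = Vd × C = 361.2 × 15.00 = 5418 mg

5420 mg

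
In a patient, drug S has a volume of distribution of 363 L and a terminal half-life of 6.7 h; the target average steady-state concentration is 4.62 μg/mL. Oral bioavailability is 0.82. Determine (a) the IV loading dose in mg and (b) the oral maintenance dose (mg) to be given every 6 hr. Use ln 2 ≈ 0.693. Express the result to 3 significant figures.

(a) 1680 mg; (b) 1270 mg

LD = Vd × C = 363.0 × 4.62 = 1677 mg
CL = 0.693 × Vd / t½ = 0.693 × 363.0 / 6.7 = 37.55 L/h
D = CL × Css × τ / F = 37.55 × 4.62 × 6 / 0.82 = 1269 mg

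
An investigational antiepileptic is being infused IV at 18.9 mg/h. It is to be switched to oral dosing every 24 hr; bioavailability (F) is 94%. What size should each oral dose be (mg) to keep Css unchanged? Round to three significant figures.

483 mg

To maintain the same Css, the systemic dosing rate must be unchanged: F·D/τ = infusion rate.
D = rate × τ / F = 18.9 × 24 / 0.94 = 482.6 mg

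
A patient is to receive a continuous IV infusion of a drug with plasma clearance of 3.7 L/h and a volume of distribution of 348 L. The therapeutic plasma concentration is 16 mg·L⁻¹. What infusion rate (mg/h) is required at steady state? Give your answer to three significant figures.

59.2 mg/h

Infusion rate = CL · Css = 3.700 L/h × 16 mg/L = 59.20 mg/h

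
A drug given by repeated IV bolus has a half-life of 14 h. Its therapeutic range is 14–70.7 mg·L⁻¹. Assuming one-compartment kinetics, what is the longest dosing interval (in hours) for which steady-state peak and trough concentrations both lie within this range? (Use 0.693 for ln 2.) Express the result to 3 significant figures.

32.7 h

k = 0.693 / t½ = 0.693 / 14 = 0.04950 h⁻¹
Between IV bolus doses, concentration decays as C = C₀·e^(−kτ), so C_peak/C_trough = e^(kτ).
τ_max = ln(C_peak/C_trough) / k = ln(70.7/14) / 0.04950 = 1.619 / 0.04950 = 32.71 h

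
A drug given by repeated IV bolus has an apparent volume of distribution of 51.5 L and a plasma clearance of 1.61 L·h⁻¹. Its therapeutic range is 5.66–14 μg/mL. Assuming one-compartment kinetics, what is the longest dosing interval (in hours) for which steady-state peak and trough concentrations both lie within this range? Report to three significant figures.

k = CL / Vd = 1.610 / 51.50 = 0.03126 h⁻¹
Between IV bolus doses, concentration decays as C = C₀·e^(−kτ), so C_peak/C_trough = e^(kτ).
τ_max = ln(C_peak/C_trough) / k = ln(14/5.66) / 0.03126 = 0.9056 / 0.03126 = 28.97 h

29.0 h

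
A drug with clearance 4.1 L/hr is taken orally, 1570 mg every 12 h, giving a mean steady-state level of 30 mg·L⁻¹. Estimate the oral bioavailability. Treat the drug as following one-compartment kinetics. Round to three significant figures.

F·D/τ = CL·Css at steady state → F = CL·Css·τ / D.
F = 4.1 × 30 × 12 / 1570 = 0.940

0.940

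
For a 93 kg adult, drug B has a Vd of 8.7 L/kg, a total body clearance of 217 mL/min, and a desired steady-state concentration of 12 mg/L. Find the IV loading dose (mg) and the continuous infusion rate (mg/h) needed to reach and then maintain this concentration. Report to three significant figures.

(a) 9710 mg; (b) 156 mg/h

Vd(total) = 93 kg × 8.7 L/kg = 809.1 L
Loading: fill Vd to C_target → 809.1 L × 12 mg/L = 9709 mg
CL = 217 mL/min × 60/1000 = 13.02 L/h
Maintenance infusion rate = CL × Css = 13.02 × 12 = 156.2 mg/h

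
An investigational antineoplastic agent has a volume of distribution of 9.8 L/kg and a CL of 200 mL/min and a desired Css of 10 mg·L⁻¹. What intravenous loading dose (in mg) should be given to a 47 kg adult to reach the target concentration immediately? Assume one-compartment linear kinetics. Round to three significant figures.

Vd(total) = 47 kg × 9.8 L/kg = 460.6 L
Loading dose depends on Vd (not clearance): it fills the distribution volume.
LD = Vd × C = 460.6 × 10.00 = 4606 mg

4610 mg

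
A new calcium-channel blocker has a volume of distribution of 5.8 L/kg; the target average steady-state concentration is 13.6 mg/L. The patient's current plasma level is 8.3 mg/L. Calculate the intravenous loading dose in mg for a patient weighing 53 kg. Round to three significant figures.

Total Vd = 5.8 × 53 = 307.4 L
The loading dose fills Vd to the target concentration.
Concentration deficit ΔC = 13.6 − 8.3 = 5.300 mg/L
LD = Vd × ΔC = 307.4 × 5.300 = 1629 mg

1630 mg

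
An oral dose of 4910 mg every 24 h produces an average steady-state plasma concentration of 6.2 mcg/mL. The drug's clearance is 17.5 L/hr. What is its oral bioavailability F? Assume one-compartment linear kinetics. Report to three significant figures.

0.530

F·D/τ = CL·Css at steady state → F = CL·Css·τ / D.
F = 17.5 × 6.2 × 24 / 4910 = 0.530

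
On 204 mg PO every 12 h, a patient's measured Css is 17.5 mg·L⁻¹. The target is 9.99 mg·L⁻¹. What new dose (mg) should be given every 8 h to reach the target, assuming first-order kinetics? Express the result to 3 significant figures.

For first-order elimination, Css ∝ F·D/(CL·τ); F and CL are unchanged, so Css ∝ D/τ.
D₂ = D₁ × (Css,target / Css,current) × (τ₂/τ₁) = 204 × (9.99/17.5) × (8/12) = 77.64 mg

77.6 mg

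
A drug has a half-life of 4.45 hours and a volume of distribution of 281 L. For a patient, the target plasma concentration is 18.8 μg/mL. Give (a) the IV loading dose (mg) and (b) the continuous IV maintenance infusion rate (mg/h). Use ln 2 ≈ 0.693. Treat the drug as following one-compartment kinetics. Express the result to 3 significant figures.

LD = Vd × C = 281.0 × 18.8 = 5283 mg
CL = 0.693 × Vd / t½ = 0.693 × 281.0 / 4.45 = 43.76 L/h
Infusion rate = CL × Css = 43.76 × 18.8 = 822.7 mg/h

(a) 5280 mg; (b) 823 mg/h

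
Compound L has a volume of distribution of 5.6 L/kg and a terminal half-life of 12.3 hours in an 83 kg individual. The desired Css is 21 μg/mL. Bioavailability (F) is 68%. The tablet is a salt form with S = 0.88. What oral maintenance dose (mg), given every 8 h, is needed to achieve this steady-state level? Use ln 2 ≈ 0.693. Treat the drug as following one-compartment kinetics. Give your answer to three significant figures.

7350 mg

Vd(total) = 83 kg × 5.6 L/kg = 464.8 L
CL = ln 2 · Vd / t½ = 0.693 × 464.8 / 12.3 = 26.19 L/h
D = CL × Css × τ / F / S = 26.19 × 21 × 8 / 0.68 / 0.88 = 7353 mg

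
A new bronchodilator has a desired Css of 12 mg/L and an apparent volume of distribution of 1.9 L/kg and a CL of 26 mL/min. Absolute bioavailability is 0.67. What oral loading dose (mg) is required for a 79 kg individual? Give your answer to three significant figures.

Vd(total) = 79 kg × 1.9 L/kg = 150.1 L
LD is governed by Vd — clearance does not enter the loading-dose calculation.
LD = Vd × C / F = 150.1 × 12.00 / 0.67 = 2688 mg

2690 mg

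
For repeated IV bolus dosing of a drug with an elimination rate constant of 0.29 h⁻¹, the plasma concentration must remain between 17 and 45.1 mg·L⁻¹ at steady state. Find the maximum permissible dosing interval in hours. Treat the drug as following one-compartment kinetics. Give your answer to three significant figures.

3.36 h

Between IV bolus doses, concentration decays as C = C₀·e^(−kτ), so C_peak/C_trough = e^(kτ).
τ_max = ln(C_peak/C_trough) / k = ln(45.1/17) / 0.2900 = 0.9757 / 0.2900 = 3.364 h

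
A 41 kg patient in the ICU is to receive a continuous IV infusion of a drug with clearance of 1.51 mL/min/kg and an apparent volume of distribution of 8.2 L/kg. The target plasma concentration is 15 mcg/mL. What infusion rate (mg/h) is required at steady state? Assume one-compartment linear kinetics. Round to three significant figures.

CL = 1.51 mL/min/kg × 41 kg = 61.91 mL/min = 61.91 × 60/1000 = 3.715 L/h
At steady state, infusion rate equals elimination rate: rate in = CL × Css.
Infusion rate = CL · Css = 3.715 L/h × 15 mg/L = 55.73 mg/h

55.7 mg/h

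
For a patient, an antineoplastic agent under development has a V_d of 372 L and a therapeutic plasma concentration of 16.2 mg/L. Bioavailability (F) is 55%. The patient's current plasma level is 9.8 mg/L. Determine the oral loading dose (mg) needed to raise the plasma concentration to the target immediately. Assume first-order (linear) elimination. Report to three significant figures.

The loading dose fills Vd to the target concentration.
Concentration deficit ΔC = 16.2 − 9.8 = 6.400 mg/L
LD = Vd × ΔC / F = 372.0 × 6.400 / 0.55 = 4329 mg

4330 mg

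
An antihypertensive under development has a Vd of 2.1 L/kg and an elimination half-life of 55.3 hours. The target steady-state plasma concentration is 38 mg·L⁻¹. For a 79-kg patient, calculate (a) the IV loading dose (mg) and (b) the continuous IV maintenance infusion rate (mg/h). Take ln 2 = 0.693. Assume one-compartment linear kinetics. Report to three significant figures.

Total Vd = 2.1 × 79 = 165.9 L
LD = Vd × C = 165.9 × 38 = 6304 mg
CL = 0.693 × Vd / t½ = 0.693 × 165.9 / 55.3 = 2.079 L/h
Infusion rate = CL × Css = 2.079 × 38 = 79.00 mg/h

(a) 6300 mg; (b) 79.0 mg/h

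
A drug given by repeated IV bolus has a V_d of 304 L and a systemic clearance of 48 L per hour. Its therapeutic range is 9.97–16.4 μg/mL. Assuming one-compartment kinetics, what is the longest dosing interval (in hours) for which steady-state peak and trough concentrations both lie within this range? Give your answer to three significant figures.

k = CL / Vd = 48.00 / 304.0 = 0.1579 h⁻¹
Between IV bolus doses, concentration decays as C = C₀·e^(−kτ), so C_peak/C_trough = e^(kτ).
τ_max = ln(C_peak/C_trough) / k = ln(16.4/9.97) / 0.1579 = 0.4977 / 0.1579 = 3.152 h

3.15 h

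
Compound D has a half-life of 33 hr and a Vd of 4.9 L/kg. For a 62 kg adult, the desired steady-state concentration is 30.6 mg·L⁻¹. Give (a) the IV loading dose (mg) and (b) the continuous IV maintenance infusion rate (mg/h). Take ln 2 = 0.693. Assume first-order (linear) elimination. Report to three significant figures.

(a) 9300 mg; (b) 195 mg/h

Total Vd = 4.9 × 62 = 303.8 L
LD = Vd × C = 303.8 × 30.6 = 9296 mg
CL = 0.693 × Vd / t½ = 0.693 × 303.8 / 33 = 6.380 L/h
Infusion rate = CL × Css = 6.380 × 30.6 = 195.2 mg/h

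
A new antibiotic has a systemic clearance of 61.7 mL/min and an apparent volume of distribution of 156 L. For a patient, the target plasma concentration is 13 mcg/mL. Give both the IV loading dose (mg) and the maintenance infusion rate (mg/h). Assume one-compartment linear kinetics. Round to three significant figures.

Loading: fill Vd to C_target → 156.0 L × 13 mg/L = 2028 mg
Convert clearance: 61.7 mL/min × 60 min/h ÷ 1000 mL/L = 3.702 L/h
Maintenance infusion rate = CL × Css = 3.702 × 13 = 48.13 mg/h

(a) 2030 mg; (b) 48.1 mg/h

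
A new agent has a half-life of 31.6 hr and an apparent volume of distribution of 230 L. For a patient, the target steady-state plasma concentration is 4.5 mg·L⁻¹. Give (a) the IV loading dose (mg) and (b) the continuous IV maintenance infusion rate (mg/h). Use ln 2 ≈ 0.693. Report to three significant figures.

LD = Vd × C = 230.0 × 4.5 = 1035 mg
CL = 0.693 × Vd / t½ = 0.693 × 230.0 / 31.6 = 5.044 L/h
Infusion rate = CL × Css = 5.044 × 4.5 = 22.70 mg/h

(a) 1040 mg; (b) 22.7 mg/h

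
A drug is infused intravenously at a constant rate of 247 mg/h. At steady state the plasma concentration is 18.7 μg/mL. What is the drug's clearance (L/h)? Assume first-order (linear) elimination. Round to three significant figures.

At steady state, infusion rate = CL × Css, so CL = rate / Css.
CL = 247 / 18.7 = 13.21 L/h

13.2 L/h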